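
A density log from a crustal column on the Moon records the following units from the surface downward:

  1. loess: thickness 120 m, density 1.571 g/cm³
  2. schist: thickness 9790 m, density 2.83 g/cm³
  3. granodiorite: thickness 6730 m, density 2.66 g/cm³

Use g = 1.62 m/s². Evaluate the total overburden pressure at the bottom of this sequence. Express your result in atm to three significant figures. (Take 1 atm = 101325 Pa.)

loess: 1571 kg/m³ × 1.62 m/s² × 120 m = 3.054×10^5 Pa = 3.014 atm
schist: 2830 kg/m³ × 1.62 m/s² × 9790 m = 4.488×10^7 Pa = 443.0 atm
granodiorite: 2660 kg/m³ × 1.62 m/s² × 6730 m = 2.900×10^7 Pa = 286.2 atm
Total = 3.014 + 443.0 + 286.2 = 732.19 atm

732 atm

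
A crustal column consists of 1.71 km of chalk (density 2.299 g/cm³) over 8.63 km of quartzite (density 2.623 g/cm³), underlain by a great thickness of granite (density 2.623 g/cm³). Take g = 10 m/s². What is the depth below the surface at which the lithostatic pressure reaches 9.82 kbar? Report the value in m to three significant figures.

37600 m

Pressure at base of upper layers: 2299×10×1710 + 2623×10×8630 = 2.657×10^8 Pa = 2.657 kbar
Remaining pressure to be supplied by granite: 9.820×10^8 − 2.657×10^8 = 7.163×10^8 Pa
Additional depth in granite = 7.163×10^8 Pa / (2623 kg/m³ × 10 m/s²) = 27309 m
Total depth = 10340 m + 27309 m = 37649 m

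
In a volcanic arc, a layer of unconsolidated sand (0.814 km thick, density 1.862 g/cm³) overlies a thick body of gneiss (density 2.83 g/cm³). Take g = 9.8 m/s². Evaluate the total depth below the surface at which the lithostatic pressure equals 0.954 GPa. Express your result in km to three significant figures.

34.7 km

Pressure at base of upper layers: 1862×9.8×814 = 1.485×10^7 Pa = 0.01485 GPa
Remaining pressure to be supplied by gneiss: 9.540×10^8 − 1.485×10^7 = 9.391×10^8 Pa
Additional depth in gneiss = 9.391×10^8 Pa / (2830 kg/m³ × 9.8 m/s²) = 33863 m
Total depth = 814 m + 33863 m = 34677 m
= 34.677 km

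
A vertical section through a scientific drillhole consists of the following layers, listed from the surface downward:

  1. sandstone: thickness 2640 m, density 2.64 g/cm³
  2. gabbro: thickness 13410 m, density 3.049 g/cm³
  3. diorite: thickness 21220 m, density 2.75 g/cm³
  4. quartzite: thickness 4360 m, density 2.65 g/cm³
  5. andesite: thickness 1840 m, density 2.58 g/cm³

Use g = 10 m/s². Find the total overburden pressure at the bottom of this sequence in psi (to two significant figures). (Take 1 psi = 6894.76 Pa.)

180000 psi

sandstone: 2640 kg/m³ × 10 m/s² × 2640 m = 6.970×10^7 Pa = 10109 psi
gabbro: 3049 kg/m³ × 10 m/s² × 13410 m = 4.089×10^8 Pa = 59302 psi
diorite: 2750 kg/m³ × 10 m/s² × 21220 m = 5.835×10^8 Pa = 84637 psi
quartzite: 2650 kg/m³ × 10 m/s² × 4360 m = 1.155×10^8 Pa = 16758 psi
andesite: 2580 kg/m³ × 10 m/s² × 1840 m = 4.747×10^7 Pa = 6885 psi
Total = 10109 + 59302 + 84637 + 16758 + 6885 = 1.7769×10^5 psi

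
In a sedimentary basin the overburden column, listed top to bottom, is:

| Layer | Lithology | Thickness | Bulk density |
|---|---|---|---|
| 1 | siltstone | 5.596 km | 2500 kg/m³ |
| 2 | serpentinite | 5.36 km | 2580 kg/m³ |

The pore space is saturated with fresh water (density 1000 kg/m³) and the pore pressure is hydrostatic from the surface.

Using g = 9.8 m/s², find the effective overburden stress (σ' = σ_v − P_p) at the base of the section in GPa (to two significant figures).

0.17 GPa

Overburden (lithostatic) stress σ_v:
siltstone: 2500 kg/m³ × 9.8 m/s² × 5596 m = 1.371×10^8 Pa = 137.1 MPa
serpentinite: 2580 kg/m³ × 9.8 m/s² × 5360 m = 1.355×10^8 Pa = 135.5 MPa
Total = 137.1 + 135.5 = 272.62 MPa
Pore pressure P_p = 1000 kg/m³ × 9.8 m/s² × 10956 m = 1.074×10^8 Pa = 107.4 MPa
Effective stress σ' = σ_v − P_p = 272.6 − 107.4 = 165.26 MPa = 0.16526 GPa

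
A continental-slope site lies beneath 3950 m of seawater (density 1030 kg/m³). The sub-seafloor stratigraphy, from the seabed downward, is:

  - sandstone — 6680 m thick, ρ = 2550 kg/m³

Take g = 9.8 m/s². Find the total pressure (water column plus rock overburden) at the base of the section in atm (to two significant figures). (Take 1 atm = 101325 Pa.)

seawater: 1030 kg/m³ × 9.8 m/s² × 3950 m = 3.987×10^7 Pa = 393.5 atm
sandstone: 2550 kg/m³ × 9.8 m/s² × 6680 m = 1.669×10^8 Pa = 1648 atm
Total = 393.5 + 1648 = 2041.0 atm

2000 atm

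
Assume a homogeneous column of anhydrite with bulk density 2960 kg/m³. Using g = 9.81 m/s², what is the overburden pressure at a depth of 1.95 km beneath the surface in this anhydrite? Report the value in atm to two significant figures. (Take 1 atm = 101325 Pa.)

560 atm

anhydrite: 2960 kg/m³ × 9.81 m/s² × 1950 m = 5.662×10^7 Pa = 558.8 atm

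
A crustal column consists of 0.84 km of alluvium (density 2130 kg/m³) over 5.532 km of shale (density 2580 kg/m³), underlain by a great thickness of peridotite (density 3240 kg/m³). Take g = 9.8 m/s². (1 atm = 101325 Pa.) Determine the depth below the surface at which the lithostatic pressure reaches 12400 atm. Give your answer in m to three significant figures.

Pressure at base of upper layers: 2130×9.8×840 + 2580×9.8×5532 = 1.574×10^8 Pa = 1553 atm
Remaining pressure to be supplied by peridotite: 1.256×10^9 − 1.574×10^8 = 1.099×10^9 Pa
Additional depth in peridotite = 1.099×10^9 Pa / (3240 kg/m³ × 9.8 m/s²) = 34613 m
Total depth = 6372 m + 34613 m = 40985 m

41000 m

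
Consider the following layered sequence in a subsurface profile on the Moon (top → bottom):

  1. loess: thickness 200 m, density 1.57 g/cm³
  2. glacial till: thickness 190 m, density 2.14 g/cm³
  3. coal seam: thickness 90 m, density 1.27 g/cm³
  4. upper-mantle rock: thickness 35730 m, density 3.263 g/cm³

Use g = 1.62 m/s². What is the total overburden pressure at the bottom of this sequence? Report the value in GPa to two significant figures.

loess: 1570 kg/m³ × 1.62 m/s² × 200 m = 5.087×10^5 Pa = 5.087×10^-4 GPa
glacial till: 2140 kg/m³ × 1.62 m/s² × 190 m = 6.587×10^5 Pa = 6.587×10^-4 GPa
coal seam: 1270 kg/m³ × 1.62 m/s² × 90 m = 1.852×10^5 Pa = 1.852×10^-4 GPa
upper-mantle rock: 3263 kg/m³ × 1.62 m/s² × 35730 m = 1.889×10^8 Pa = 0.1889 GPa
Total = 5.087×10^-4 + 6.587×10^-4 + 1.852×10^-4 + 0.1889 = 0.19022 GPa

0.19 GPa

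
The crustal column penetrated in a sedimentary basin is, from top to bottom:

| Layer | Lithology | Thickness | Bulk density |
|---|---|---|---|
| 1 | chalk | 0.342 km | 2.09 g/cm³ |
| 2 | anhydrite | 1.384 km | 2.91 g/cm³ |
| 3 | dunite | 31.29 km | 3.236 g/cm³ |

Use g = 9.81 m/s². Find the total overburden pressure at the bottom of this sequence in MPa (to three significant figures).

chalk: 2090 kg/m³ × 9.81 m/s² × 342 m = 7.012×10^6 Pa = 7.012 MPa
anhydrite: 2910 kg/m³ × 9.81 m/s² × 1384 m = 3.951×10^7 Pa = 39.51 MPa
dunite: 3236 kg/m³ × 9.81 m/s² × 31290 m = 9.933×10^8 Pa = 993.3 MPa
Total = 7.012 + 39.51 + 993.3 = 1039.8 MPa

1040 MPa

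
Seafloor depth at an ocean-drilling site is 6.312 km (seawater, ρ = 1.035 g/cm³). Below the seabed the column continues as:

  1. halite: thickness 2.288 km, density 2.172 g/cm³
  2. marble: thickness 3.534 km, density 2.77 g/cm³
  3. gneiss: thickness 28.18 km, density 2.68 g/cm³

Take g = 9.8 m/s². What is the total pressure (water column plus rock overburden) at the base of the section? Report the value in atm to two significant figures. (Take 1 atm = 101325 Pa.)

seawater: 1035 kg/m³ × 9.8 m/s² × 6312 m = 6.402×10^7 Pa = 631.9 atm
halite: 2172 kg/m³ × 9.8 m/s² × 2288 m = 4.870×10^7 Pa = 480.6 atm
marble: 2770 kg/m³ × 9.8 m/s² × 3534 m = 9.593×10^7 Pa = 946.8 atm
gneiss: 2680 kg/m³ × 9.8 m/s² × 28180 m = 7.401×10^8 Pa = 7304 atm
Total = 631.9 + 480.6 + 946.8 + 7304 = 9363.7 atm

9400 atm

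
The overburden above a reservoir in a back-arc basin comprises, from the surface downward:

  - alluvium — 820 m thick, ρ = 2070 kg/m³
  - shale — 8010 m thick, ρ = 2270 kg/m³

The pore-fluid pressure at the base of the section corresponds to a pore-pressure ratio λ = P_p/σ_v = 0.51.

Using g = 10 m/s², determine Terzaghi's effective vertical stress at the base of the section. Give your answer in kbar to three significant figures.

0.974 kbar

Overburden (lithostatic) stress σ_v:
alluvium: 2070 kg/m³ × 10 m/s² × 820 m = 1.697×10^7 Pa = 16.97 MPa
shale: 2270 kg/m³ × 10 m/s² × 8010 m = 1.818×10^8 Pa = 181.8 MPa
Total = 16.97 + 181.8 = 198.80 MPa
Pore pressure P_p = λ·σ_v = 0.51 × 198.8 MPa = 101.4 MPa
Effective stress σ' = σ_v − P_p = 198.8 − 101.4 = 97.412 MPa = 0.97412 kbar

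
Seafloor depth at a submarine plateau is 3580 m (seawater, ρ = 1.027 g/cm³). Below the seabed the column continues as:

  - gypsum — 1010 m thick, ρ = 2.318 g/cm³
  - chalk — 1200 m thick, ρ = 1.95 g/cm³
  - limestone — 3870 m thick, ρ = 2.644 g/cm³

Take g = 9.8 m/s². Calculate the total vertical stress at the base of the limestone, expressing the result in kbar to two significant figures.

1.8 kbar

seawater: 1027 kg/m³ × 9.8 m/s² × 3580 m = 3.603×10^7 Pa = 0.3603 kbar
gypsum: 2318 kg/m³ × 9.8 m/s² × 1010 m = 2.294×10^7 Pa = 0.2294 kbar
chalk: 1950 kg/m³ × 9.8 m/s² × 1200 m = 2.293×10^7 Pa = 0.2293 kbar
limestone: 2644 kg/m³ × 9.8 m/s² × 3870 m = 1.003×10^8 Pa = 1.003 kbar
Total = 0.3603 + 0.2294 + 0.2293 + 1.003 = 1.8218 kbar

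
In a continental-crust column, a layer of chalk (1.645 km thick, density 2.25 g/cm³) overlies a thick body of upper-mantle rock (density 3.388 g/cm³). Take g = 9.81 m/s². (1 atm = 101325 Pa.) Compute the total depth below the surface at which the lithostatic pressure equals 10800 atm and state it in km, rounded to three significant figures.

33.5 km

Pressure at base of upper layers: 2250×9.81×1645 = 3.631×10^7 Pa = 358.3 atm
Remaining pressure to be supplied by upper-mantle rock: 1.094×10^9 − 3.631×10^7 = 1.058×10^9 Pa
Additional depth in upper-mantle rock = 1.058×10^9 Pa / (3388 kg/m³ × 9.81 m/s²) = 31833 m
Total depth = 1645 m + 31833 m = 33478 m
= 33.478 km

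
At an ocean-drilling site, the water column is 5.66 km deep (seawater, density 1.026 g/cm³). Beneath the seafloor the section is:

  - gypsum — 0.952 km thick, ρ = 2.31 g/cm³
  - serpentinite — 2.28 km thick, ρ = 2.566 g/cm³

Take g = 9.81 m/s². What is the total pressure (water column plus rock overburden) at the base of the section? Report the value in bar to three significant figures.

1360 bar

seawater: 1026 kg/m³ × 9.81 m/s² × 5660 m = 5.697×10^7 Pa = 569.7 bar
gypsum: 2310 kg/m³ × 9.81 m/s² × 952 m = 2.157×10^7 Pa = 215.7 bar
serpentinite: 2566 kg/m³ × 9.81 m/s² × 2280 m = 5.739×10^7 Pa = 573.9 bar
Total = 569.7 + 215.7 + 573.9 = 1359.3 bar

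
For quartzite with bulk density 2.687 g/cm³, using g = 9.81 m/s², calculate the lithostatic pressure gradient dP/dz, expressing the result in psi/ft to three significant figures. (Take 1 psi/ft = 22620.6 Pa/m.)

dP/dz = ρg = 2687 kg/m³ × 9.81 m/s² = 26359 Pa/m
= 26359 Pa/m × (1 psi/ft / 22621 Pa/m) = 1.1653 psi/ft

1.17 psi/ft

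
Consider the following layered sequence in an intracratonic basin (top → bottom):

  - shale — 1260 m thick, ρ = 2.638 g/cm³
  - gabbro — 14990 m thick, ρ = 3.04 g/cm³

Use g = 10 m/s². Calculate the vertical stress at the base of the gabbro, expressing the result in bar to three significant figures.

4890 bar

shale: 2638 kg/m³ × 10 m/s² × 1260 m = 3.324×10^7 Pa = 332.4 bar
gabbro: 3040 kg/m³ × 10 m/s² × 14990 m = 4.557×10^8 Pa = 4557 bar
Total = 332.4 + 4557 = 4889.3 bar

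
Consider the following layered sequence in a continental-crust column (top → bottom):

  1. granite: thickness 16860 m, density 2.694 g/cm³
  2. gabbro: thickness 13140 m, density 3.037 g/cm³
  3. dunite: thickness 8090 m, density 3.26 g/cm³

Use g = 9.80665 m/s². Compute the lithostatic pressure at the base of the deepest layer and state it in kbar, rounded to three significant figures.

11.0 kbar

granite: 2694 kg/m³ × 9.80665 m/s² × 16860 m = 4.454×10^8 Pa = 4.454 kbar
gabbro: 3037 kg/m³ × 9.80665 m/s² × 13140 m = 3.913×10^8 Pa = 3.913 kbar
dunite: 3260 kg/m³ × 9.80665 m/s² × 8090 m = 2.586×10^8 Pa = 2.586 kbar
Total = 4.454 + 3.913 + 2.586 = 10.954 kbar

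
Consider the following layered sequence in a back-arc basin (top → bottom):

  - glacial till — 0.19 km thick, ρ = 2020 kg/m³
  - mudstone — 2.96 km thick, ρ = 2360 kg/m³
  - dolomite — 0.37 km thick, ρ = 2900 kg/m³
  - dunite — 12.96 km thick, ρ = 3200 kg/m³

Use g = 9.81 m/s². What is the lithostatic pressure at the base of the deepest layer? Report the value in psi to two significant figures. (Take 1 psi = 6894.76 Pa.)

glacial till: 2020 kg/m³ × 9.81 m/s² × 190 m = 3.765×10^6 Pa = 546.1 psi
mudstone: 2360 kg/m³ × 9.81 m/s² × 2960 m = 6.853×10^7 Pa = 9939 psi
dolomite: 2900 kg/m³ × 9.81 m/s² × 370 m = 1.053×10^7 Pa = 1527 psi
dunite: 3200 kg/m³ × 9.81 m/s² × 12960 m = 4.068×10^8 Pa = 59007 psi
Total = 546.1 + 9939 + 1527 + 59007 = 71019 psi

71000 psi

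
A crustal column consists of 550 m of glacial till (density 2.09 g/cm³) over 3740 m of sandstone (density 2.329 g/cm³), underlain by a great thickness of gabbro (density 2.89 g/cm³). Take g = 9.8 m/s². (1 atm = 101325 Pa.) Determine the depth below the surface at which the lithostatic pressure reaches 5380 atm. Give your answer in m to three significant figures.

Pressure at base of upper layers: 2090×9.8×550 + 2329×9.8×3740 = 9.663×10^7 Pa = 953.6 atm
Remaining pressure to be supplied by gabbro: 5.451×10^8 − 9.663×10^7 = 4.485×10^8 Pa
Additional depth in gabbro = 4.485×10^8 Pa / (2890 kg/m³ × 9.8 m/s²) = 15836 m
Total depth = 4290 m + 15836 m = 20126 m

20100 m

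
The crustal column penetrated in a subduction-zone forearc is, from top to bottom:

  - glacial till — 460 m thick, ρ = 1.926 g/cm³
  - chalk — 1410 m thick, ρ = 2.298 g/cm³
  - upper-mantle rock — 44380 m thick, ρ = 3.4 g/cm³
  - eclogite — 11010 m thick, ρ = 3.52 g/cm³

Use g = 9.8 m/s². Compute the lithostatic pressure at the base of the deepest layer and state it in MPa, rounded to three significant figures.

glacial till: 1926 kg/m³ × 9.8 m/s² × 460 m = 8.682×10^6 Pa = 8.682 MPa
chalk: 2298 kg/m³ × 9.8 m/s² × 1410 m = 3.175×10^7 Pa = 31.75 MPa
upper-mantle rock: 3400 kg/m³ × 9.8 m/s² × 44380 m = 1.479×10^9 Pa = 1479 MPa
eclogite: 3520 kg/m³ × 9.8 m/s² × 11010 m = 3.798×10^8 Pa = 379.8 MPa
Total = 8.682 + 31.75 + 1479 + 379.8 = 1899.0 MPa

1900 MPa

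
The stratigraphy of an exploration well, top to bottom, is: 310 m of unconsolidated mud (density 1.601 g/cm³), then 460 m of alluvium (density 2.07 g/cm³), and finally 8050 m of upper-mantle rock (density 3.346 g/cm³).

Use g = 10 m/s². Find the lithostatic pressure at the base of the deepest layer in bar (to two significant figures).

2800 bar

unconsolidated mud: 1601 kg/m³ × 10 m/s² × 310 m = 4.963×10^6 Pa = 49.63 bar
alluvium: 2070 kg/m³ × 10 m/s² × 460 m = 9.522×10^6 Pa = 95.22 bar
upper-mantle rock: 3346 kg/m³ × 10 m/s² × 8050 m = 2.694×10^8 Pa = 2694 bar
Total = 49.63 + 95.22 + 2694 = 2838.4 bar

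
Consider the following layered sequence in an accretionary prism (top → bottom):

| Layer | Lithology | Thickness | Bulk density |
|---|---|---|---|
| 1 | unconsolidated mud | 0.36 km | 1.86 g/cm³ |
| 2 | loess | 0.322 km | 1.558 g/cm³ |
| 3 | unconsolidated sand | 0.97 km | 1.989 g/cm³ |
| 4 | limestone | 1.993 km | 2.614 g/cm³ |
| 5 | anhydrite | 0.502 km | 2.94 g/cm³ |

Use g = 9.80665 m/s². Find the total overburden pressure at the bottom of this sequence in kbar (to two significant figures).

unconsolidated mud: 1860 kg/m³ × 9.80665 m/s² × 360 m = 6.567×10^6 Pa = 0.06567 kbar
loess: 1558 kg/m³ × 9.80665 m/s² × 322 m = 4.920×10^6 Pa = 0.04920 kbar
unconsolidated sand: 1989 kg/m³ × 9.80665 m/s² × 970 m = 1.892×10^7 Pa = 0.1892 kbar
limestone: 2614 kg/m³ × 9.80665 m/s² × 1993 m = 5.109×10^7 Pa = 0.5109 kbar
anhydrite: 2940 kg/m³ × 9.80665 m/s² × 502 m = 1.447×10^7 Pa = 0.1447 kbar
Total = 0.06567 + 0.04920 + 0.1892 + 0.5109 + 0.1447 = 0.95970 kbar

0.96 kbar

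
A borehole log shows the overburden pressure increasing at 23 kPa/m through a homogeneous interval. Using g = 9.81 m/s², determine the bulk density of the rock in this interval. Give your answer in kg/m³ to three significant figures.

ρ = (dP/dz)/g = 23 kPa/m / 9.81 m/s² = 23000 Pa/m / 9.81 m/s² = 2344.5 kg/m³

2340 kg/m³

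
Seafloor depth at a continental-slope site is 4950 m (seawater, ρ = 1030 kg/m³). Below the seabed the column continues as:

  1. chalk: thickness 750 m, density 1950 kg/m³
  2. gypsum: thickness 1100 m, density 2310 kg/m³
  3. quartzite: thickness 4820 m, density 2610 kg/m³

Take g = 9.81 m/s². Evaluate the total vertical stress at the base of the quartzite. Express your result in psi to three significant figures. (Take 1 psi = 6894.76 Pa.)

seawater: 1030 kg/m³ × 9.81 m/s² × 4950 m = 5.002×10^7 Pa = 7254 psi
chalk: 1950 kg/m³ × 9.81 m/s² × 750 m = 1.435×10^7 Pa = 2081 psi
gypsum: 2310 kg/m³ × 9.81 m/s² × 1100 m = 2.493×10^7 Pa = 3615 psi
quartzite: 2610 kg/m³ × 9.81 m/s² × 4820 m = 1.234×10^8 Pa = 17899 psi
Total = 7254 + 2081 + 3615 + 17899 = 30850 psi

30800 psi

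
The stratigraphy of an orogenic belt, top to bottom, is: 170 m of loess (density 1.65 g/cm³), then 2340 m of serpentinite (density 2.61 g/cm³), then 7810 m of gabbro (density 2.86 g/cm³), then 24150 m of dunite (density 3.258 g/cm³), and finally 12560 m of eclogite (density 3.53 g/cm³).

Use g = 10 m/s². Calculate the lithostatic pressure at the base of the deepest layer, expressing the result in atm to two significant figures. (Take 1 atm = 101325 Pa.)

15000 atm

loess: 1650 kg/m³ × 10 m/s² × 170 m = 2.805×10^6 Pa = 27.68 atm
serpentinite: 2610 kg/m³ × 10 m/s² × 2340 m = 6.107×10^7 Pa = 602.8 atm
gabbro: 2860 kg/m³ × 10 m/s² × 7810 m = 2.234×10^8 Pa = 2204 atm
dunite: 3258 kg/m³ × 10 m/s² × 24150 m = 7.868×10^8 Pa = 7765 atm
eclogite: 3530 kg/m³ × 10 m/s² × 12560 m = 4.434×10^8 Pa = 4376 atm
Total = 27.68 + 602.8 + 2204 + 7765 + 4376 = 14976 atm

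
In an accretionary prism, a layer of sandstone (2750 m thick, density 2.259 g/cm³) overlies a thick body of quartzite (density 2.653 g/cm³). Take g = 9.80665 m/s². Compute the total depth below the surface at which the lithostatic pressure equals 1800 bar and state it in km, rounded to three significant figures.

7.33 km

Pressure at base of upper layers: 2259×9.80665×2750 = 6.092×10^7 Pa = 609.2 bar
Remaining pressure to be supplied by quartzite: 1.800×10^8 − 6.092×10^7 = 1.191×10^8 Pa
Additional depth in quartzite = 1.191×10^8 Pa / (2653 kg/m³ × 9.80665 m/s²) = 4576.9 m
Total depth = 2750 m + 4576.9 m = 7326.9 m
= 7.3269 km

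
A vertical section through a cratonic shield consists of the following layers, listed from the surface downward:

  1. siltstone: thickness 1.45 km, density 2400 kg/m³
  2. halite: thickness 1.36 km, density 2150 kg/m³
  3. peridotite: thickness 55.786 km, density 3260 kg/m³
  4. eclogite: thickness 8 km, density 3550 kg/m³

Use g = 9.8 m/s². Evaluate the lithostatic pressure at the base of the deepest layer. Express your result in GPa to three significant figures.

siltstone: 2400 kg/m³ × 9.8 m/s² × 1450 m = 3.410×10^7 Pa = 0.03410 GPa
halite: 2150 kg/m³ × 9.8 m/s² × 1360 m = 2.866×10^7 Pa = 0.02866 GPa
peridotite: 3260 kg/m³ × 9.8 m/s² × 55786 m = 1.782×10^9 Pa = 1.782 GPa
eclogite: 3550 kg/m³ × 9.8 m/s² × 8000 m = 2.783×10^8 Pa = 0.2783 GPa
Total = 0.03410 + 0.02866 + 1.782 + 0.2783 = 2.1233 GPa

2.12 GPa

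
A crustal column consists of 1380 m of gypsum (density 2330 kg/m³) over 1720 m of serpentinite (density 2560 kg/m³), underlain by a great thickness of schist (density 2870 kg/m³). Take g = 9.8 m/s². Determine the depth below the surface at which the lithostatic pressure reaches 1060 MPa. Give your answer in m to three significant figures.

38100 m

Pressure at base of upper layers: 2330×9.8×1380 + 2560×9.8×1720 = 7.466×10^7 Pa = 74.66 MPa
Remaining pressure to be supplied by schist: 1.060×10^9 − 7.466×10^7 = 9.853×10^8 Pa
Additional depth in schist = 9.853×10^8 Pa / (2870 kg/m³ × 9.8 m/s²) = 35033 m
Total depth = 3100 m + 35033 m = 38133 m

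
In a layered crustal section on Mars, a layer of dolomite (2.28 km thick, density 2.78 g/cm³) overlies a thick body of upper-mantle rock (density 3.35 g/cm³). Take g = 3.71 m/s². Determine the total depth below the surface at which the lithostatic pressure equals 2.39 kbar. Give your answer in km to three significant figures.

19.6 km

Pressure at base of upper layers: 2780×3.71×2280 = 2.352×10^7 Pa = 0.2352 kbar
Remaining pressure to be supplied by upper-mantle rock: 2.390×10^8 − 2.352×10^7 = 2.155×10^8 Pa
Additional depth in upper-mantle rock = 2.155×10^8 Pa / (3350 kg/m³ × 3.71 m/s²) = 17338 m
Total depth = 2280 m + 17338 m = 19618 m
= 19.618 km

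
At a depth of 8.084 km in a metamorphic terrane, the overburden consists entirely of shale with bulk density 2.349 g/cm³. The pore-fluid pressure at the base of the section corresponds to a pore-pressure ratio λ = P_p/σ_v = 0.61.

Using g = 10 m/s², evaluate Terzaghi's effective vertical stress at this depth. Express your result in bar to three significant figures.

741 bar

Overburden (lithostatic) stress σ_v:
shale: 2349 kg/m³ × 10 m/s² × 8084 m = 1.899×10^8 Pa = 189.9 MPa
Pore pressure P_p = λ·σ_v = 0.61 × 189.9 MPa = 115.8 MPa
Effective stress σ' = σ_v − P_p = 189.9 − 115.8 = 74.058 MPa = 740.58 bar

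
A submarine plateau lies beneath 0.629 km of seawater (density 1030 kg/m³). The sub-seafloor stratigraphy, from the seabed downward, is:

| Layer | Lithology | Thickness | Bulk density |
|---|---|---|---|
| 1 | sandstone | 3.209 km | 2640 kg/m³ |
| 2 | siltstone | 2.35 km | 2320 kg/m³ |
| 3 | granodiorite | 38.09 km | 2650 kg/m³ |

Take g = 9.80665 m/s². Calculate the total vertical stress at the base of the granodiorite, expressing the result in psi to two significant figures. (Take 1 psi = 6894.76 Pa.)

seawater: 1030 kg/m³ × 9.80665 m/s² × 629 m = 6.353×10^6 Pa = 921.5 psi
sandstone: 2640 kg/m³ × 9.80665 m/s² × 3209 m = 8.308×10^7 Pa = 12050 psi
siltstone: 2320 kg/m³ × 9.80665 m/s² × 2350 m = 5.347×10^7 Pa = 7755 psi
granodiorite: 2650 kg/m³ × 9.80665 m/s² × 38090 m = 9.899×10^8 Pa = 1.436×10^5 psi
Total = 921.5 + 12050 + 7755 + 1.436×10^5 = 1.6429×10^5 psi

160000 psi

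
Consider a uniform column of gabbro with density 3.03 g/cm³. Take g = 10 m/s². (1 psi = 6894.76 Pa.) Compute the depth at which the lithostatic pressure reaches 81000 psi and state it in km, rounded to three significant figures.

18.4 km

h = P/(ρg) = 81000 psi / (3030 kg/m³ × 10 m/s²) = 5.585×10^8 Pa / 30300 Pa/m = 18432 m
= 18.432 km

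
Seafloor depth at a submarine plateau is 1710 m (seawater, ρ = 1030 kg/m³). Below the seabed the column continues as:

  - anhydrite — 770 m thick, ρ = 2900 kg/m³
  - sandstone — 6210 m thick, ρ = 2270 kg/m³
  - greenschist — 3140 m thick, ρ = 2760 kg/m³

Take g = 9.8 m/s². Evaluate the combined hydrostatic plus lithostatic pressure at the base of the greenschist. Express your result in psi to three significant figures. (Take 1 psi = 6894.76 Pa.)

seawater: 1030 kg/m³ × 9.8 m/s² × 1710 m = 1.726×10^7 Pa = 2503 psi
anhydrite: 2900 kg/m³ × 9.8 m/s² × 770 m = 2.188×10^7 Pa = 3174 psi
sandstone: 2270 kg/m³ × 9.8 m/s² × 6210 m = 1.381×10^8 Pa = 20037 psi
greenschist: 2760 kg/m³ × 9.8 m/s² × 3140 m = 8.493×10^7 Pa = 12318 psi
Total = 2503 + 3174 + 20037 + 12318 = 38032 psi

38000 psi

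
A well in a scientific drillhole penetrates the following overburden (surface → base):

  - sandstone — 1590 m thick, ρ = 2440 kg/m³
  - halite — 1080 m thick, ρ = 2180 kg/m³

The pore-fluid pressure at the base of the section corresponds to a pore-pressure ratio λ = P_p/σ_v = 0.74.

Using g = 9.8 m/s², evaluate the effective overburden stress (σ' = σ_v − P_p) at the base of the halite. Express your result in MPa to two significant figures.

Overburden (lithostatic) stress σ_v:
sandstone: 2440 kg/m³ × 9.8 m/s² × 1590 m = 3.802×10^7 Pa = 38.02 MPa
halite: 2180 kg/m³ × 9.8 m/s² × 1080 m = 2.307×10^7 Pa = 23.07 MPa
Total = 38.02 + 23.07 = 61.093 MPa
Pore pressure P_p = λ·σ_v = 0.74 × 61.09 MPa = 45.21 MPa
Effective stress σ' = σ_v − P_p = 61.09 − 45.21 = 15.884 MPa

16 MPa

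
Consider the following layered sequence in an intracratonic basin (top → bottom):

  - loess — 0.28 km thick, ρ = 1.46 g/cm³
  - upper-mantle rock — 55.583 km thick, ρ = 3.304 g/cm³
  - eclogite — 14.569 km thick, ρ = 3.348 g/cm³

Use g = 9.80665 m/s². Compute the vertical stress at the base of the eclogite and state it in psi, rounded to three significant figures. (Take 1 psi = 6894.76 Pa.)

loess: 1460 kg/m³ × 9.80665 m/s² × 280 m = 4.009×10^6 Pa = 581.5 psi
upper-mantle rock: 3304 kg/m³ × 9.80665 m/s² × 55583 m = 1.801×10^9 Pa = 2.612×10^5 psi
eclogite: 3348 kg/m³ × 9.80665 m/s² × 14569 m = 4.783×10^8 Pa = 69377 psi
Total = 581.5 + 2.612×10^5 + 69377 = 3.3117×10^5 psi

331000 psi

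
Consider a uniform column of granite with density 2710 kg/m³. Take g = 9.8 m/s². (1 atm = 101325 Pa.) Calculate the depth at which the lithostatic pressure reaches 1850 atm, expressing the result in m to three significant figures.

7060 m

h = P/(ρg) = 1850 atm / (2710 kg/m³ × 9.8 m/s²) = 1.875×10^8 Pa / 26558 Pa/m = 7058.2 m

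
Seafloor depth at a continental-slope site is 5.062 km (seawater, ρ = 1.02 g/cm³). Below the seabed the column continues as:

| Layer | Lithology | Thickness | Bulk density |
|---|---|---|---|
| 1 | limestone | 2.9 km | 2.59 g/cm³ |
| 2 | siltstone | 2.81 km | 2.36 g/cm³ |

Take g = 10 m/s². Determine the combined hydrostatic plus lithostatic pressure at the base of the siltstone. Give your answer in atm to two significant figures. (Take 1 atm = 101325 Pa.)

seawater: 1020 kg/m³ × 10 m/s² × 5062 m = 5.163×10^7 Pa = 509.6 atm
limestone: 2590 kg/m³ × 10 m/s² × 2900 m = 7.511×10^7 Pa = 741.3 atm
siltstone: 2360 kg/m³ × 10 m/s² × 2810 m = 6.632×10^7 Pa = 654.5 atm
Total = 509.6 + 741.3 + 654.5 = 1905.3 atm

1900 atm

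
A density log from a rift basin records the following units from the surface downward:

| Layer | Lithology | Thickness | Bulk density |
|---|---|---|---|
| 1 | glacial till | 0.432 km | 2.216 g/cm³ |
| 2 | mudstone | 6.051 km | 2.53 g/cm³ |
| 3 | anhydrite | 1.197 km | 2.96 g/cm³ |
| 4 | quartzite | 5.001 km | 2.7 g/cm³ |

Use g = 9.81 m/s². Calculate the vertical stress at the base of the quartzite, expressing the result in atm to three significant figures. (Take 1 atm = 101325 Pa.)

glacial till: 2216 kg/m³ × 9.81 m/s² × 432 m = 9.391×10^6 Pa = 92.68 atm
mudstone: 2530 kg/m³ × 9.81 m/s² × 6051 m = 1.502×10^8 Pa = 1482 atm
anhydrite: 2960 kg/m³ × 9.81 m/s² × 1197 m = 3.476×10^7 Pa = 343.0 atm
quartzite: 2700 kg/m³ × 9.81 m/s² × 5001 m = 1.325×10^8 Pa = 1307 atm
Total = 92.68 + 1482 + 343.0 + 1307 = 3225.2 atm

3230 atm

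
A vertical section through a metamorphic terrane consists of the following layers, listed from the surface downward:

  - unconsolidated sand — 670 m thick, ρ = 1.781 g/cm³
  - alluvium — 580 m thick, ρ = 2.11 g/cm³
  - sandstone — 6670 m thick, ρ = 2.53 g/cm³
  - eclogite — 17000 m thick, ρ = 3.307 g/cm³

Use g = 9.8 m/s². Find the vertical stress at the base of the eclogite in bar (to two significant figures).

7400 bar

unconsolidated sand: 1781 kg/m³ × 9.8 m/s² × 670 m = 1.169×10^7 Pa = 116.9 bar
alluvium: 2110 kg/m³ × 9.8 m/s² × 580 m = 1.199×10^7 Pa = 119.9 bar
sandstone: 2530 kg/m³ × 9.8 m/s² × 6670 m = 1.654×10^8 Pa = 1654 bar
eclogite: 3307 kg/m³ × 9.8 m/s² × 17000 m = 5.509×10^8 Pa = 5509 bar
Total = 116.9 + 119.9 + 1654 + 5509 = 7400.1 bar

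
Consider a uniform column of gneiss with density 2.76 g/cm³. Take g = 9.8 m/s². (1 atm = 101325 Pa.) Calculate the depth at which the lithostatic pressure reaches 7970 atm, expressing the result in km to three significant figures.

h = P/(ρg) = 7970 atm / (2760 kg/m³ × 9.8 m/s²) = 8.076×10^8 Pa / 27048 Pa/m = 29857 m
= 29.857 km

29.9 km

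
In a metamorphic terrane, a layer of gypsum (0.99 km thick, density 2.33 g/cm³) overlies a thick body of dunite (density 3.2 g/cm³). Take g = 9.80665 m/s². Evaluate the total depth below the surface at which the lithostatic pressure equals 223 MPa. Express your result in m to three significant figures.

7380 m

Pressure at base of upper layers: 2330×9.80665×990 = 2.262×10^7 Pa = 22.62 MPa
Remaining pressure to be supplied by dunite: 2.230×10^8 − 2.262×10^7 = 2.004×10^8 Pa
Additional depth in dunite = 2.004×10^8 Pa / (3200 kg/m³ × 9.80665 m/s²) = 6385.3 m
Total depth = 990 m + 6385.3 m = 7375.3 m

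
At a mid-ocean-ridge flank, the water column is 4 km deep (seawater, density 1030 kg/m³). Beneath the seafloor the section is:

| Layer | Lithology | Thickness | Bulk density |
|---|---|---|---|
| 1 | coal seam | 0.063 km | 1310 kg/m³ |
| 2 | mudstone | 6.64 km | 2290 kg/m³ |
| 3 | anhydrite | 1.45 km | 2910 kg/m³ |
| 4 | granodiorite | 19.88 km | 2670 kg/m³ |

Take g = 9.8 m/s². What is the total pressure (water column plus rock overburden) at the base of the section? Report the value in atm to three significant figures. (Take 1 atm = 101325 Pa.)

7420 atm

seawater: 1030 kg/m³ × 9.8 m/s² × 4000 m = 4.038×10^7 Pa = 398.5 atm
coal seam: 1310 kg/m³ × 9.8 m/s² × 63 m = 8.088×10^5 Pa = 7.982 atm
mudstone: 2290 kg/m³ × 9.8 m/s² × 6640 m = 1.490×10^8 Pa = 1471 atm
anhydrite: 2910 kg/m³ × 9.8 m/s² × 1450 m = 4.135×10^7 Pa = 408.1 atm
granodiorite: 2670 kg/m³ × 9.8 m/s² × 19880 m = 5.202×10^8 Pa = 5134 atm
Total = 398.5 + 7.982 + 1471 + 408.1 + 5134 = 7419.0 atm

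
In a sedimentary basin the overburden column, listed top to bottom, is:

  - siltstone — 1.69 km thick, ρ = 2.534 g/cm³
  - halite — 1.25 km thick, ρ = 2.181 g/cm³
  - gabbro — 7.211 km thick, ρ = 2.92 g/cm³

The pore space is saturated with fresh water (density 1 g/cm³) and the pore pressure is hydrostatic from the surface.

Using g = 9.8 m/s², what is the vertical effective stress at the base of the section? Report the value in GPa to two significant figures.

Overburden (lithostatic) stress σ_v:
siltstone: 2534 kg/m³ × 9.8 m/s² × 1690 m = 4.197×10^7 Pa = 41.97 MPa
halite: 2181 kg/m³ × 9.8 m/s² × 1250 m = 2.672×10^7 Pa = 26.72 MPa
gabbro: 2920 kg/m³ × 9.8 m/s² × 7211 m = 2.063×10^8 Pa = 206.3 MPa
Total = 41.97 + 26.72 + 206.3 = 275.04 MPa
Pore pressure P_p = 1000 kg/m³ × 9.8 m/s² × 10151 m = 9.948×10^7 Pa = 99.48 MPa
Effective stress σ' = σ_v − P_p = 275.0 − 99.48 = 175.56 MPa = 0.17556 GPa

0.18 GPa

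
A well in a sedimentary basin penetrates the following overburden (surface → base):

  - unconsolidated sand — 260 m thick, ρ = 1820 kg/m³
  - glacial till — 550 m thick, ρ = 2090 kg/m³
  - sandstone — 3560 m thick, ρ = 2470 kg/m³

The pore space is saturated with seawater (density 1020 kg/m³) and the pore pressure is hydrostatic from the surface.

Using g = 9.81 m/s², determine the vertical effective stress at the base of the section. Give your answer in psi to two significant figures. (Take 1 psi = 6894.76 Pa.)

8500 psi

Overburden (lithostatic) stress σ_v:
unconsolidated sand: 1820 kg/m³ × 9.81 m/s² × 260 m = 4.642×10^6 Pa = 4.642 MPa
glacial till: 2090 kg/m³ × 9.81 m/s² × 550 m = 1.128×10^7 Pa = 11.28 MPa
sandstone: 2470 kg/m³ × 9.81 m/s² × 3560 m = 8.626×10^7 Pa = 86.26 MPa
Total = 4.642 + 11.28 + 86.26 = 102.18 MPa
Pore pressure P_p = 1020 kg/m³ × 9.81 m/s² × 4370 m = 4.373×10^7 Pa = 43.73 MPa
Effective stress σ' = σ_v − P_p = 102.2 − 43.73 = 58.453 MPa = 8477.9 psi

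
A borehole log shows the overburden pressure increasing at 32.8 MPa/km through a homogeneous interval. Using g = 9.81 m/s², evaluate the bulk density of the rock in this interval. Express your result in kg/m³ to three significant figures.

ρ = (dP/dz)/g = 32.8 MPa/km / 9.81 m/s² = 32800 Pa/m / 9.81 m/s² = 3343.5 kg/m³

3340 kg/m³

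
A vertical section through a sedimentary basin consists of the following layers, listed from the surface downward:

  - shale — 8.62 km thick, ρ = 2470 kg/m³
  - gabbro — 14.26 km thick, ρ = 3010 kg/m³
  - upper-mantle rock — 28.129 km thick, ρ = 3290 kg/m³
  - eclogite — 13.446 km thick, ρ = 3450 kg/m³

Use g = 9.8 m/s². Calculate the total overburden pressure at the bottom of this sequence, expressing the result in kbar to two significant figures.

shale: 2470 kg/m³ × 9.8 m/s² × 8620 m = 2.087×10^8 Pa = 2.087 kbar
gabbro: 3010 kg/m³ × 9.8 m/s² × 14260 m = 4.206×10^8 Pa = 4.206 kbar
upper-mantle rock: 3290 kg/m³ × 9.8 m/s² × 28129 m = 9.069×10^8 Pa = 9.069 kbar
eclogite: 3450 kg/m³ × 9.8 m/s² × 13446 m = 4.546×10^8 Pa = 4.546 kbar
Total = 2.087 + 4.206 + 9.069 + 4.546 = 19.908 kbar

20 kbar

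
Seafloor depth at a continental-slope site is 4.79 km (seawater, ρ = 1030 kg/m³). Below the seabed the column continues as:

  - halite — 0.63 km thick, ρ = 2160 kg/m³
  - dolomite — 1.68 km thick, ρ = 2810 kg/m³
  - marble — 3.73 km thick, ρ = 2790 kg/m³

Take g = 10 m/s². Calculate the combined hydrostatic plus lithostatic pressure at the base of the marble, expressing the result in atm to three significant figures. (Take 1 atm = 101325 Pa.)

2110 atm

seawater: 1030 kg/m³ × 10 m/s² × 4790 m = 4.934×10^7 Pa = 486.9 atm
halite: 2160 kg/m³ × 10 m/s² × 630 m = 1.361×10^7 Pa = 134.3 atm
dolomite: 2810 kg/m³ × 10 m/s² × 1680 m = 4.721×10^7 Pa = 465.9 atm
marble: 2790 kg/m³ × 10 m/s² × 3730 m = 1.041×10^8 Pa = 1027 atm
Total = 486.9 + 134.3 + 465.9 + 1027 = 2114.2 atm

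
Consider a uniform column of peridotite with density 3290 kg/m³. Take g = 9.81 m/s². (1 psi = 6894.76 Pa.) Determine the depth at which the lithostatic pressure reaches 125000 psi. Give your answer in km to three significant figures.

26.7 km

h = P/(ρg) = 125000 psi / (3290 kg/m³ × 9.81 m/s²) = 8.618×10^8 Pa / 32275 Pa/m = 26703 m
= 26.703 km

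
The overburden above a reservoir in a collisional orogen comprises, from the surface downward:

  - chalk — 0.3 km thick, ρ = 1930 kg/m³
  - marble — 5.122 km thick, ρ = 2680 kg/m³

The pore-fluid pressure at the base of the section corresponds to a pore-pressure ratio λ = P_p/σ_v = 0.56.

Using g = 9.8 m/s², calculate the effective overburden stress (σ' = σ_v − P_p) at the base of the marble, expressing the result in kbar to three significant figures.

0.617 kbar

Overburden (lithostatic) stress σ_v:
chalk: 1930 kg/m³ × 9.8 m/s² × 300 m = 5.674×10^6 Pa = 5.674 MPa
marble: 2680 kg/m³ × 9.8 m/s² × 5122 m = 1.345×10^8 Pa = 134.5 MPa
Total = 5.674 + 134.5 = 140.20 MPa
Pore pressure P_p = λ·σ_v = 0.56 × 140.2 MPa = 78.51 MPa
Effective stress σ' = σ_v − P_p = 140.2 − 78.51 = 61.687 MPa = 0.61687 kbar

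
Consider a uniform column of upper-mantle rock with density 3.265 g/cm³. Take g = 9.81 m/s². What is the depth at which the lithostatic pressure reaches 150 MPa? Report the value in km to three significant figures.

4.68 km

h = P/(ρg) = 150 MPa / (3265 kg/m³ × 9.81 m/s²) = 1.500×10^8 Pa / 32030 Pa/m = 4683.2 m
= 4.6832 km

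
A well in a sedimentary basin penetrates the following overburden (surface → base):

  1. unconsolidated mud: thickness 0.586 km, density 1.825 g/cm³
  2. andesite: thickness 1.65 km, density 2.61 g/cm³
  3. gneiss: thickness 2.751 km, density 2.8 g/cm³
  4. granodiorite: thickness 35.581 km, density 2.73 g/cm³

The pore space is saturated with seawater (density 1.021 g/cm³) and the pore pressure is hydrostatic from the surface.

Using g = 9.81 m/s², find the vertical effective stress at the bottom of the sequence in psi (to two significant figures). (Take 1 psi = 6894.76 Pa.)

98000 psi

Overburden (lithostatic) stress σ_v:
unconsolidated mud: 1825 kg/m³ × 9.81 m/s² × 586 m = 1.049×10^7 Pa = 10.49 MPa
andesite: 2610 kg/m³ × 9.81 m/s² × 1650 m = 4.225×10^7 Pa = 42.25 MPa
gneiss: 2800 kg/m³ × 9.81 m/s² × 2751 m = 7.556×10^7 Pa = 75.56 MPa
granodiorite: 2730 kg/m³ × 9.81 m/s² × 35581 m = 9.529×10^8 Pa = 952.9 MPa
Total = 10.49 + 42.25 + 75.56 + 952.9 = 1081.2 MPa
Pore pressure P_p = 1021 kg/m³ × 9.81 m/s² × 40568 m = 4.063×10^8 Pa = 406.3 MPa
Effective stress σ' = σ_v − P_p = 1081 − 406.3 = 674.88 MPa = 97883 psi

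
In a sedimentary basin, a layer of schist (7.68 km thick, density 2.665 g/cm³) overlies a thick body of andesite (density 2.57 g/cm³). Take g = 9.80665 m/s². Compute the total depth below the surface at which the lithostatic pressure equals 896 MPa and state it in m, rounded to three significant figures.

35300 m

Pressure at base of upper layers: 2665×9.80665×7680 = 2.007×10^8 Pa = 200.7 MPa
Remaining pressure to be supplied by andesite: 8.960×10^8 − 2.007×10^8 = 6.953×10^8 Pa
Additional depth in andesite = 6.953×10^8 Pa / (2570 kg/m³ × 9.80665 m/s²) = 27587 m
Total depth = 7680 m + 27587 m = 35267 m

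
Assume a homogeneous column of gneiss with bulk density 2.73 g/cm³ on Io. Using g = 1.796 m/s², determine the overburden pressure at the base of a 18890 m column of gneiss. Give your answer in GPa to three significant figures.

0.0926 GPa

gneiss: 2730 kg/m³ × 1.796 m/s² × 18890 m = 9.262×10^7 Pa = 0.09262 GPa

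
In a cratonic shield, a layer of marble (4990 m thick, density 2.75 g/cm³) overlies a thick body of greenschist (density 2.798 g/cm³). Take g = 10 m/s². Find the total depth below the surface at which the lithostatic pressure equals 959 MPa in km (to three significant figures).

Pressure at base of upper layers: 2750×10×4990 = 1.372×10^8 Pa = 137.2 MPa
Remaining pressure to be supplied by greenschist: 9.590×10^8 − 1.372×10^8 = 8.218×10^8 Pa
Additional depth in greenschist = 8.218×10^8 Pa / (2798 kg/m³ × 10 m/s²) = 29370 m
Total depth = 4990 m + 29370 m = 34360 m
= 34.360 km

34.4 km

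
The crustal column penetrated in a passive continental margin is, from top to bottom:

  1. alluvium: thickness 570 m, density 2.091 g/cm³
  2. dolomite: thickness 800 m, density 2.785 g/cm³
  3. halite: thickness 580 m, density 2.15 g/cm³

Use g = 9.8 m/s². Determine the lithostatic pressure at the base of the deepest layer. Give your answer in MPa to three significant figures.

45.7 MPa

alluvium: 2091 kg/m³ × 9.8 m/s² × 570 m = 1.168×10^7 Pa = 11.68 MPa
dolomite: 2785 kg/m³ × 9.8 m/s² × 800 m = 2.183×10^7 Pa = 21.83 MPa
halite: 2150 kg/m³ × 9.8 m/s² × 580 m = 1.222×10^7 Pa = 12.22 MPa
Total = 11.68 + 21.83 + 12.22 = 45.735 MPa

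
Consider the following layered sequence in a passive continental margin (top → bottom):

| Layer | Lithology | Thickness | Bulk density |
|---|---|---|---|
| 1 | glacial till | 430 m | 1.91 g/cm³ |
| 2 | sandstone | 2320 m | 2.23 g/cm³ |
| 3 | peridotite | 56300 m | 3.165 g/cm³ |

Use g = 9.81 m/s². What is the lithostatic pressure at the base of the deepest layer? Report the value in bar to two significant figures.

glacial till: 1910 kg/m³ × 9.81 m/s² × 430 m = 8.057×10^6 Pa = 80.57 bar
sandstone: 2230 kg/m³ × 9.81 m/s² × 2320 m = 5.075×10^7 Pa = 507.5 bar
peridotite: 3165 kg/m³ × 9.81 m/s² × 56300 m = 1.748×10^9 Pa = 17480 bar
Total = 80.57 + 507.5 + 17480 = 18068 bar

18000 bar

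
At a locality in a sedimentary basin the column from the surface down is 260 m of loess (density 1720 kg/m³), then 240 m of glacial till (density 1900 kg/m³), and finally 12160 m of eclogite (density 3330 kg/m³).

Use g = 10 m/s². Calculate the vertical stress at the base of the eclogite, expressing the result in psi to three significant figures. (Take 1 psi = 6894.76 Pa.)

60000 psi

loess: 1720 kg/m³ × 10 m/s² × 260 m = 4.472×10^6 Pa = 648.6 psi
glacial till: 1900 kg/m³ × 10 m/s² × 240 m = 4.560×10^6 Pa = 661.4 psi
eclogite: 3330 kg/m³ × 10 m/s² × 12160 m = 4.049×10^8 Pa = 58730 psi
Total = 648.6 + 661.4 + 58730 = 60040 psi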